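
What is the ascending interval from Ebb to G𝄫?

minor third

The letter names run E→G, a span of 2 letter steps, so the interval is some kind of third.
Ebb to Gbb is 3 semitones. A major third is 4, so 3 makes it minor.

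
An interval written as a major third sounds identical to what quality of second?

doubly augmented

A major third spans 4 semitones.
A second spanning 4 semitones is doubly augmented (the major second is 2).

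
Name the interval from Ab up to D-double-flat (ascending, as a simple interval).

diminished fourth

The letter names run A→D, a span of 3 letter steps, so the interval is some kind of fourth.
Ab to Dbb is 4 semitones. A perfect fourth is 5, so 4 makes it diminished.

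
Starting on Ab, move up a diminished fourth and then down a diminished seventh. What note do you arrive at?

Eb

A diminished fourth up from Ab is Dbb (letter D, 4 semitones up).
A diminished seventh down from Dbb is Eb (letter E, 9 semitones down).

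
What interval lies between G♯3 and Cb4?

doubly diminished fourth

The letter names run G→C, a span of 3 letter steps, so the interval is some kind of fourth.
G# to Cb is 3 semitones. A perfect fourth is 5, so 3 makes it doubly diminished.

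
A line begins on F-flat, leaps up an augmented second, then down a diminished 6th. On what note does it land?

B#

An augmented second up from Fb is G (letter G, 3 semitones up).
A diminished sixth down from G is B# (letter B, 7 semitones down).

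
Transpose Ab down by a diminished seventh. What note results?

B

A seventh below A lands on the letter B.
A diminished seventh spans 9 semitones, so Ab moves to pitch class 11. On the letter B that is B.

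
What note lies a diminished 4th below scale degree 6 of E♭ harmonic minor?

G

Scale degree 6 of Eb harmonic minor is Cb.
A diminished fourth (4 semitones) below Cb lands on the letter G, giving G.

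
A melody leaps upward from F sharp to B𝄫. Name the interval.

Counting letters F–G–A–B gives a fourth.
F#→Bbb = 3 semitones, 2 narrower than the perfect fourth (5), so doubly diminished.

doubly diminished fourth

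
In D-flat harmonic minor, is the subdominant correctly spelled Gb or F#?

Gb

Each scale degree takes a distinct letter name. Degree 4 of a scale on D must use the letter G.
Gb and F# are enharmonically the same pitch, but only Gb uses the letter G, so it is the correct spelling here.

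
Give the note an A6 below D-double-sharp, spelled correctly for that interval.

A sixth below D lands on the letter F.
An augmented sixth spans 10 semitones, so D## moves to pitch class 6. On the letter F that is F#.

F#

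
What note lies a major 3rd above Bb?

D

A third above B lands on the letter D.
A major third spans 4 semitones, so Bb moves to pitch class 2. On the letter D that is D.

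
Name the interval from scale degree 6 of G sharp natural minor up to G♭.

diminished third

Scale degree 6 of G# natural minor is E.
E up to Gb: letters E→G make it a third; 2 semitones makes it diminished.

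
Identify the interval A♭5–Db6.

The letter names run A→D, a span of 3 letter steps, so the interval is some kind of fourth.
Ab to Db is 5 semitones. A perfect fourth is 5, so 5 makes it perfect.

perfect fourth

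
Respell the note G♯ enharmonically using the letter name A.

Ab

Plain A sits 1 semitone above G#, so on the letter A the same pitch needs a flat: Ab.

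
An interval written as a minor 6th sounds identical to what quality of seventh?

doubly diminished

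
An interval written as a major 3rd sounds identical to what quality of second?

doubly augmented

A major third spans 4 semitones.
A second spanning 4 semitones is doubly augmented (the major second is 2).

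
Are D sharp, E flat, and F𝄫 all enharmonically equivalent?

Yes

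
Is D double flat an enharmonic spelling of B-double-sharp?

Dbb is pitch class 0; B## is pitch class 1.
The pitch classes differ (0 vs. 1), so they are not enharmonic equivalents.

No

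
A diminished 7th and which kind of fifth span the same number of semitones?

doubly augmented

A diminished seventh spans 9 semitones.
A fifth spanning 9 semitones is doubly augmented (the perfect fifth is 7).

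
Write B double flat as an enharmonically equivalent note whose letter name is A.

A

Plain A sits at the same pitch as Bbb, so on the letter A the same pitch needs a natural: A.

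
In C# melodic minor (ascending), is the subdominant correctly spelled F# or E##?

F#

Each scale degree takes a distinct letter name. Degree 4 of a scale on C must use the letter F.
F# and E## are enharmonically the same pitch, but only F# uses the letter F, so it is the correct spelling here.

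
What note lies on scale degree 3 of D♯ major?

F##

Degree 3 takes the letter 2 steps above D, which is F.
In major, degree 3 sits 4 semitones above the tonic. D# + 4 semitones is pitch class 7, spelled on F as F##.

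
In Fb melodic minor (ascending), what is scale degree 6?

Db

The Fb melodic minor (ascending) scale runs Fb Gb Abb Bbb Cb Db Eb.
Degree 6 is Db.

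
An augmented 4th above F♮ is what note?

F up a perfect fourth is Bb, so the target letter is B.
From F, an augmented fourth is 6 semitones up: B.

B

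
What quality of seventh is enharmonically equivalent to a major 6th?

diminished

A major sixth spans 9 semitones.
A seventh spanning 9 semitones is diminished (the major seventh is 11).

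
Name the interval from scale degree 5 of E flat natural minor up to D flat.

minor third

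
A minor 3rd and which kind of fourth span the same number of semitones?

doubly diminished

A minor third spans 3 semitones.
A fourth spanning 3 semitones is doubly diminished (the perfect fourth is 5).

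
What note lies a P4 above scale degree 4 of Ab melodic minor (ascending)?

Gb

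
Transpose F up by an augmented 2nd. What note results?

G#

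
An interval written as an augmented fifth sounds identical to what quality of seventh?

doubly diminished

An augmented fifth spans 8 semitones.
A seventh spanning 8 semitones is doubly diminished (the major seventh is 11).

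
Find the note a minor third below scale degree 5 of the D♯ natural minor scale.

Scale degree 5 of D# natural minor is A#.
A minor third (3 semitones) below A# lands on the letter F, giving F##.

F##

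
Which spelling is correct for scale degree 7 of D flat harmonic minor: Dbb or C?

Each scale degree takes a distinct letter name. Degree 7 of a scale on D must use the letter C.
C and Dbb are enharmonically the same pitch, but only C uses the letter C, so it is the correct spelling here.

C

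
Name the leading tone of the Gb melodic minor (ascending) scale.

F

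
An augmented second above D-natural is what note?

E#

D up a major second is E, so the target letter is E.
From D, an augmented second is 3 semitones up: E#.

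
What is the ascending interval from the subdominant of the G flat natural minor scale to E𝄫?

minor third

The subdominant of Gb natural minor is Cb.
Cb up to Ebb: letters C→E make it a third; 3 semitones makes it minor.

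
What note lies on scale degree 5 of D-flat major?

Ab

Degree 5 takes the letter 4 steps above D, which is A.
In major, degree 5 sits 7 semitones above the tonic. Db + 7 semitones is pitch class 8, spelled on A as Ab.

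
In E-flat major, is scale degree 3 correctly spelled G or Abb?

Each scale degree takes a distinct letter name. Degree 3 of a scale on E must use the letter G.
G and Abb are enharmonically the same pitch, but only G uses the letter G, so it is the correct spelling here.

G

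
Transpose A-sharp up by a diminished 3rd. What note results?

A up a major third is C#, so the target letter is C.
From A#, a diminished third is 2 semitones up: C.

C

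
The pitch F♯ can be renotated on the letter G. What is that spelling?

Gb

Plain G sits 1 semitone above F#, so on the letter G the same pitch needs a flat: Gb.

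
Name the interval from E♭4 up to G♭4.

minor third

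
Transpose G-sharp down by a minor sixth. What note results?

B#

A sixth below G lands on the letter B.
A minor sixth spans 8 semitones, so G# moves to pitch class 0. On the letter B that is B#.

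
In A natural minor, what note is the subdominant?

Degree 4 takes the letter 3 steps above A, which is D.
In natural minor, degree 4 sits 5 semitones above the tonic. A + 5 semitones is pitch class 2, spelled on D as D.

D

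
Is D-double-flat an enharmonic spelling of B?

Dbb is pitch class 0; B is pitch class 11.
The pitch classes differ (0 vs. 11), so they are not enharmonic equivalents.

No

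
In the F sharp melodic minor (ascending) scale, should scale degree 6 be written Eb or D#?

D#

Each scale degree takes a distinct letter name. Degree 6 of a scale on F must use the letter D.
D# and Eb are enharmonically the same pitch, but only D# uses the letter D, so it is the correct spelling here.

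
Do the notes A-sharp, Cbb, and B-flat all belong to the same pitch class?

Yes

A# = pitch class 10 and Cbb = pitch class 10 and Bb = pitch class 10 — the same pitch class, so they are enharmonic equivalents.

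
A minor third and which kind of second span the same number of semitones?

A minor third spans 3 semitones.
A second spanning 3 semitones is augmented (the major second is 2).

augmented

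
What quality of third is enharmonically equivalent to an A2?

minor

An augmented second spans 3 semitones.
A third spanning 3 semitones is minor (the major third is 4).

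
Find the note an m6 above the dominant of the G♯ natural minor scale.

B

The dominant of G# natural minor is D#.
A minor sixth (8 semitones) above D# lands on the letter B, giving B.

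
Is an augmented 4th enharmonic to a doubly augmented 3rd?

Yes

An augmented fourth spans 6 semitones; a doubly augmented third spans 6.
They are enharmonically equivalent.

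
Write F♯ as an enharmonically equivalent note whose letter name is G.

Gb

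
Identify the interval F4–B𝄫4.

diminished fourth

Counting letters F–G–A–B gives a fourth.
F→Bbb = 4 semitones, 1 narrower than the perfect fourth (5), so diminished.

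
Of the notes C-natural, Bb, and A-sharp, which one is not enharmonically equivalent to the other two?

C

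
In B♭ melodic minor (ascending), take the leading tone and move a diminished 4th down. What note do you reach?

E#

The leading tone of Bb melodic minor (ascending) is A.
A diminished fourth (4 semitones) below A lands on the letter E, giving E#.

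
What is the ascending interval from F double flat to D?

Counting letters F–G–A–B–C–D gives a sixth.
Fbb→D = 11 semitones, 2 wider than the major sixth (9), so doubly augmented.

doubly augmented sixth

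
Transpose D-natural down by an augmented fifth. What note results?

D down a perfect fifth is G, so the target letter is G.
From D, an augmented fifth is 8 semitones down: Gb.

Gb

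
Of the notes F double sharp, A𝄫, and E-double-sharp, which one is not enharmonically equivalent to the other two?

E##

In 12-tone equal temperament, enharmonic equivalents share a pitch class. F## is pitch class 7; Abb is pitch class 7; E## is pitch class 6.
F## and Abb share pitch class 7, while E## is pitch class 6.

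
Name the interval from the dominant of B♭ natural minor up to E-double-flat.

diminished seventh

The dominant of Bb natural minor is F.
F up to Ebb: letters F→E make it a seventh; 9 semitones makes it diminished.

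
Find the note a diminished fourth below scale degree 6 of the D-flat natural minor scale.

F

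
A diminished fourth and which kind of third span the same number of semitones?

major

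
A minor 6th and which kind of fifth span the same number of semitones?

augmented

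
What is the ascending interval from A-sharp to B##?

The letter names run A→B, a span of 1 letter step, so the interval is some kind of second.
A# to B## is 3 semitones. A major second is 2, so 3 makes it augmented.

augmented second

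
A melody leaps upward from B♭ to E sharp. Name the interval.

The letter names run B→E, a span of 3 letter steps, so the interval is some kind of fourth.
Bb to E# is 7 semitones. A perfect fourth is 5, so 7 makes it doubly augmented.

doubly augmented fourth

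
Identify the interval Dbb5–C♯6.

doubly augmented seventh

The letter names run D→C, a span of 6 letter steps, so the interval is some kind of seventh.
Dbb to C# is 13 semitones. A major seventh is 11, so 13 makes it doubly augmented.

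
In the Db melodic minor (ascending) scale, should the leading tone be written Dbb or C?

Each scale degree takes a distinct letter name. Degree 7 of a scale on D must use the letter C.
C and Dbb are enharmonically the same pitch, but only C uses the letter C, so it is the correct spelling here.

C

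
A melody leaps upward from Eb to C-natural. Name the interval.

major sixth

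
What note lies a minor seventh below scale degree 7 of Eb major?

Scale degree 7 of Eb major is D.
A minor seventh (10 semitones) below D lands on the letter E, giving E.

E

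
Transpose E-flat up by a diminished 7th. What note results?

Dbb

E up a major seventh is D#, so the target letter is D.
From Eb, a diminished seventh is 9 semitones up: Dbb.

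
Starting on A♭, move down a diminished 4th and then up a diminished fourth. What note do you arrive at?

A diminished fourth down from Ab is E (letter E, 4 semitones down).
A diminished fourth up from E is Ab (letter A, 4 semitones up).

Ab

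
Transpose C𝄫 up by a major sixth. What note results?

Abb

A sixth above C lands on the letter A.
A major sixth spans 9 semitones, so Cbb moves to pitch class 7. On the letter A that is Abb.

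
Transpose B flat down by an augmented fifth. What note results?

Ebb

A fifth below B lands on the letter E.
An augmented fifth spans 8 semitones, so Bb moves to pitch class 2. On the letter E that is Ebb.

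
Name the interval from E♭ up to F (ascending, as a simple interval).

Counting letters E–F gives a second.
Eb→F = 2 semitones, exactly the major second.

major second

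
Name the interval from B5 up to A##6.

Counting letters B–C–D–E–F–G–A gives a seventh.
B→A## = 12 semitones, 1 wider than the major seventh (11), so augmented.

augmented seventh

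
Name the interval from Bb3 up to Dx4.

doubly augmented third

Counting letters B–C–D gives a third.
Bb→D## = 6 semitones, 2 wider than the major third (4), so doubly augmented.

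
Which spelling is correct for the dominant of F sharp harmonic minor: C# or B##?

C#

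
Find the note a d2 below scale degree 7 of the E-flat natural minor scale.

C#

Scale degree 7 of Eb natural minor is Db.
A diminished second (0 semitones) below Db lands on the letter C, giving C#.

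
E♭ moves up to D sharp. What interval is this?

The letter names run E→D, a span of 6 letter steps, so the interval is some kind of seventh.
Eb to D# is 12 semitones. A major seventh is 11, so 12 makes it augmented.

augmented seventh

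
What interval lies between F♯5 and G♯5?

major second

Counting letters F–G gives a second.
F#→G# = 2 semitones, exactly the major second.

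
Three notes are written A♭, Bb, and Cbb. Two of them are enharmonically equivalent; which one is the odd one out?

Ab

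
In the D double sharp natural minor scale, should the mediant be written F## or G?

F##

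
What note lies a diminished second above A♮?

A second above A lands on the letter B.
A diminished second spans 0 semitones, so A moves to pitch class 9. On the letter B that is Bbb.

Bbb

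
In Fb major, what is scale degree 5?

The Fb major scale runs Fb Gb Ab Bbb Cb Db Eb.
Degree 5 is Cb.

Cb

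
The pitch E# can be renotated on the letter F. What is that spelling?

F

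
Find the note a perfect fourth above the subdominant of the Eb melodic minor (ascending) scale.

The subdominant of Eb melodic minor (ascending) is Ab.
A perfect fourth (5 semitones) above Ab lands on the letter D, giving Db.

Db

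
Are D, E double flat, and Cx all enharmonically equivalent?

Yes

D is pitch class 2; Ebb is pitch class 2; C## is pitch class 2.
All spellings map to pitch class 2, so they are enharmonically equivalent.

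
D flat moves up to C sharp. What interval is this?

The letter names run D→C, a span of 6 letter steps, so the interval is some kind of seventh.
Db to C# is 12 semitones. A major seventh is 11, so 12 makes it augmented.

augmented seventh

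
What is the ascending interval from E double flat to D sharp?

doubly augmented seventh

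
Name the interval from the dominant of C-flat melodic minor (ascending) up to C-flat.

perfect fourth

The dominant of Cb melodic minor (ascending) is Gb.
Gb up to Cb: letters G→C make it a fourth; 5 semitones makes it perfect.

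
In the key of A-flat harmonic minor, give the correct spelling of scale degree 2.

Degree 2 takes the letter 1 step above A, which is B.
In harmonic minor, degree 2 sits 2 semitones above the tonic. Ab + 2 semitones is pitch class 10, spelled on B as Bb.

Bb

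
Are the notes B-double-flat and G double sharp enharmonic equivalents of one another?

Yes

Bbb is pitch class 9; G## is pitch class 9.
All spellings map to pitch class 9, so they are enharmonically equivalent.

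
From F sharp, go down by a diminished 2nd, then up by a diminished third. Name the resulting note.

G#

A diminished second down from F# is E## (letter E, 0 semitones down).
A diminished third up from E## is G# (letter G, 2 semitones up).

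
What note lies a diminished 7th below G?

A#

G down a major seventh is Ab, so the target letter is A.
From G, a diminished seventh is 9 semitones down: A#.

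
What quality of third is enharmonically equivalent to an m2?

doubly diminished

A minor second spans 1 semitone.
A third spanning 1 semitone is doubly diminished (the major third is 4).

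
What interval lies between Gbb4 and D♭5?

The letter names run G→D, a span of 4 letter steps, so the interval is some kind of fifth.
Gbb to Db is 8 semitones. A perfect fifth is 7, so 8 makes it augmented.

augmented fifth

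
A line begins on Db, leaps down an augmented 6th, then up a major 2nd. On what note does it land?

An augmented sixth down from Db is Fbb (letter F, 10 semitones down).
A major second up from Fbb is Gbb (letter G, 2 semitones up).

Gbb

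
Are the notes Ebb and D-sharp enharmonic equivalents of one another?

Two spellings are enharmonically equivalent only if they share a pitch class.
Here Ebb → 2, D# → 3; 2 ≠ 3, so they are not.

No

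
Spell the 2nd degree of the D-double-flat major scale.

Degree 2 takes the letter 1 step above D, which is E.
In major, degree 2 sits 2 semitones above the tonic. Dbb + 2 semitones is pitch class 2, spelled on E as Ebb.

Ebb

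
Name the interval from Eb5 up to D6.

The letter names run E→D, a span of 6 letter steps, so the interval is some kind of seventh.
Eb to D is 11 semitones. A major seventh is 11, so 11 makes it major.

major seventh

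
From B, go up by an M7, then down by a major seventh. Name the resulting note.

B

A major seventh up from B is A# (letter A, 11 semitones up).
A major seventh down from A# is B (letter B, 11 semitones down).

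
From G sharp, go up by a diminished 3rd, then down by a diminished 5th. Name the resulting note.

E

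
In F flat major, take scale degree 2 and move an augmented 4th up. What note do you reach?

Scale degree 2 of Fb major is Gb.
An augmented fourth (6 semitones) above Gb lands on the letter C, giving C.

C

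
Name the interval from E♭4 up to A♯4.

The letter names run E→A, a span of 3 letter steps, so the interval is some kind of fourth.
Eb to A# is 7 semitones. A perfect fourth is 5, so 7 makes it doubly augmented.

doubly augmented fourth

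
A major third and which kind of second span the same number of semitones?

doubly augmented

A major third spans 4 semitones.
A second spanning 4 semitones is doubly augmented (the major second is 2).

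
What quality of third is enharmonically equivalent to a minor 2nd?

doubly diminished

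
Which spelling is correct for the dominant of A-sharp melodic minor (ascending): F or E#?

E#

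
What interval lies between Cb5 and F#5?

doubly augmented fourth

Counting letters C–D–E–F gives a fourth.
Cb→F# = 7 semitones, 2 wider than the perfect fourth (5), so doubly augmented.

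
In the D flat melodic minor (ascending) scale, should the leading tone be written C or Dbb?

Each scale degree takes a distinct letter name. Degree 7 of a scale on D must use the letter C.
C and Dbb are enharmonically the same pitch, but only C uses the letter C, so it is the correct spelling here.

C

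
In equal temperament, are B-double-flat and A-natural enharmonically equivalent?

Bbb is pitch class 9; A is pitch class 9.
All spellings map to pitch class 9, so they are enharmonically equivalent.

Yes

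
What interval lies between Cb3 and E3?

Counting letters C–D–E gives a third.
Cb→E = 5 semitones, 1 wider than the major third (4), so augmented.

augmented third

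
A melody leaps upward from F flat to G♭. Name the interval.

major second

The letter names run F→G, a span of 1 letter step, so the interval is some kind of second.
Fb to Gb is 2 semitones. A major second is 2, so 2 makes it major.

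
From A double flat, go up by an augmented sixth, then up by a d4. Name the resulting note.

Bbb

An augmented sixth up from Abb is F (letter F, 10 semitones up).
A diminished fourth up from F is Bbb (letter B, 4 semitones up).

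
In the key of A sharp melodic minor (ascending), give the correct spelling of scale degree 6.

The A# melodic minor (ascending) scale runs A# B# C# D# E# F## G##.
Degree 6 is F##.

F##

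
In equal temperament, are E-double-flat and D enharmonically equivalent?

Yes

Ebb = pitch class 2 and D = pitch class 2 — the same pitch class, so they are enharmonic equivalents.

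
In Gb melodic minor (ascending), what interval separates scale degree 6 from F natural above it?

major second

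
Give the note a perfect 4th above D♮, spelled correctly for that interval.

G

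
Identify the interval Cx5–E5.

diminished third

Counting letters C–D–E gives a third.
C##→E = 2 semitones, 2 narrower than the major third (4), so diminished.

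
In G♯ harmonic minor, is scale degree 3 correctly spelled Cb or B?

B

Each scale degree takes a distinct letter name. Degree 3 of a scale on G must use the letter B.
B and Cb are enharmonically the same pitch, but only B uses the letter B, so it is the correct spelling here.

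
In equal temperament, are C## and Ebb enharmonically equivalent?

Yes

C## = pitch class 2 and Ebb = pitch class 2 — the same pitch class, so they are enharmonic equivalents.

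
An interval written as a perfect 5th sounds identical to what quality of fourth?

doubly augmented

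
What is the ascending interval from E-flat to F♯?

augmented second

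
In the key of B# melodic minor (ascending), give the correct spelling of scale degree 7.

Degree 7 takes the letter 6 steps above B, which is A.
In melodic minor (ascending), degree 7 sits 11 semitones above the tonic. B# + 11 semitones is pitch class 11, spelled on A as A##.

A##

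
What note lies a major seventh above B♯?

A seventh above B lands on the letter A.
A major seventh spans 11 semitones, so B# moves to pitch class 11. On the letter A that is A##.

A##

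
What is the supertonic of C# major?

D#

The C# major scale runs C# D# E# F# G# A# B#.
Degree 2 is D#.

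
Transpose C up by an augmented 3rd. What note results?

E#

A third above C lands on the letter E.
An augmented third spans 5 semitones, so C moves to pitch class 5. On the letter E that is E#.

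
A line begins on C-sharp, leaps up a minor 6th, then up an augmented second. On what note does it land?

A minor sixth up from C# is A (letter A, 8 semitones up).
An augmented second up from A is B# (letter B, 3 semitones up).

B#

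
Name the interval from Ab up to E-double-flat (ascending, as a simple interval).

diminished fifth

Counting letters A–B–C–D–E gives a fifth.
Ab→Ebb = 6 semitones, 1 narrower than the perfect fifth (7), so diminished.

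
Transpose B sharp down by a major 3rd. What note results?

A third below B lands on the letter G.
A major third spans 4 semitones, so B# moves to pitch class 8. On the letter G that is G#.

G#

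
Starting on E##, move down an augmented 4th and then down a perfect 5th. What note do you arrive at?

An augmented fourth down from E## is B# (letter B, 6 semitones down).
A perfect fifth down from B# is E# (letter E, 7 semitones down).

E#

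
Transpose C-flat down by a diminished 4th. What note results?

G

C down a perfect fourth is G, so the target letter is G.
From Cb, a diminished fourth is 4 semitones down: G.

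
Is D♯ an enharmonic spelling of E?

No

D# is pitch class 3; E is pitch class 4.
The pitch classes differ (3 vs. 4), so they are not enharmonic equivalents.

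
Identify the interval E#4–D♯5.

Counting letters E–F–G–A–B–C–D gives a seventh.
E#→D# = 10 semitones, 1 narrower than the major seventh (11), so minor.

minor seventh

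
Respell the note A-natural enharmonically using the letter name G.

A is pitch class 9. The letter G alone is pitch class 7.
To reach pitch class 9 from G requires an offset of +2 semitones, i.e. double sharp: G##.

G##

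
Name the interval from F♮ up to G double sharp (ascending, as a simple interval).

doubly augmented second

Counting letters F–G gives a second.
F→G## = 4 semitones, 2 wider than the major second (2), so doubly augmented.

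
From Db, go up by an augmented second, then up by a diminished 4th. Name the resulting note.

Ab

An augmented second up from Db is E (letter E, 3 semitones up).
A diminished fourth up from E is Ab (letter A, 4 semitones up).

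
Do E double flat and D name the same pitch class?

Yes

Ebb = pitch class 2 and D = pitch class 2 — the same pitch class, so they are enharmonic equivalents.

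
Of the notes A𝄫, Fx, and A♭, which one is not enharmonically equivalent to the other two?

In 12-tone equal temperament, enharmonic equivalents share a pitch class. Abb is pitch class 7; F## is pitch class 7; Ab is pitch class 8.
Abb and F## share pitch class 7, while Ab is pitch class 8.

Ab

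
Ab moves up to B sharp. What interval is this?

doubly augmented second

Counting letters A–B gives a second.
Ab→B# = 4 semitones, 2 wider than the major second (2), so doubly augmented.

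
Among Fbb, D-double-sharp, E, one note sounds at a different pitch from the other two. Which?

In 12-tone equal temperament, enharmonic equivalents share a pitch class. Fbb is pitch class 3; D## is pitch class 4; E is pitch class 4.
D## and E share pitch class 4, while Fbb is pitch class 3.

Fbb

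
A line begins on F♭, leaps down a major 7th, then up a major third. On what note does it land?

Bbb

A major seventh down from Fb is Gbb (letter G, 11 semitones down).
A major third up from Gbb is Bbb (letter B, 4 semitones up).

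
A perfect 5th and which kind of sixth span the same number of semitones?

diminished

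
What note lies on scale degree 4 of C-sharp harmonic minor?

F#

Degree 4 takes the letter 3 steps above C, which is F.
In harmonic minor, degree 4 sits 5 semitones above the tonic. C# + 5 semitones is pitch class 6, spelled on F as F#.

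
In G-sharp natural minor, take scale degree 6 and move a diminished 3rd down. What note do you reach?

C##

Scale degree 6 of G# natural minor is E.
A diminished third (2 semitones) below E lands on the letter C, giving C##.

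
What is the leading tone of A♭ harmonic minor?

The Ab harmonic minor scale runs Ab Bb Cb Db Eb Fb G.
Degree 7 is G.

G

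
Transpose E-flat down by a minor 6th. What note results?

G

A sixth below E lands on the letter G.
A minor sixth spans 8 semitones, so Eb moves to pitch class 7. On the letter G that is G.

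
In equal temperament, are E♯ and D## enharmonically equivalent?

E# is pitch class 5; D## is pitch class 4.
The pitch classes differ (5 vs. 4), so they are not enharmonic equivalents.

No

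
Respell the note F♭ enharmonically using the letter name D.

D##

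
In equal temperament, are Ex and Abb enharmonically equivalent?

Two spellings are enharmonically equivalent only if they share a pitch class.
Here E## → 6, Abb → 7; 6 ≠ 7, so they are not.

No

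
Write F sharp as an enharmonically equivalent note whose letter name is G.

F# is pitch class 6. The letter G alone is pitch class 7.
To reach pitch class 6 from G requires an offset of -1 semitone, i.e. flat: Gb.

Gb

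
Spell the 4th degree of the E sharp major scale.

A#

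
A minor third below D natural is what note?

B

A third below D lands on the letter B.
A minor third spans 3 semitones, so D moves to pitch class 11. On the letter B that is B.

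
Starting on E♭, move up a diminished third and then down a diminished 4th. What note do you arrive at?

Db

A diminished third up from Eb is Gbb (letter G, 2 semitones up).
A diminished fourth down from Gbb is Db (letter D, 4 semitones down).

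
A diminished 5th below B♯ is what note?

E##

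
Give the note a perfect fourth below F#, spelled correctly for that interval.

C#

A fourth below F lands on the letter C.
A perfect fourth spans 5 semitones, so F# moves to pitch class 1. On the letter C that is C#.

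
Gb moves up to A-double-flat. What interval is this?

minor second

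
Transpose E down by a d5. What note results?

A#

E down a perfect fifth is A, so the target letter is A.
From E, a diminished fifth is 6 semitones down: A#.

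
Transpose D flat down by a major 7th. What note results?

Ebb

A seventh below D lands on the letter E.
A major seventh spans 11 semitones, so Db moves to pitch class 2. On the letter E that is Ebb.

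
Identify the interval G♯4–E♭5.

The letter names run G→E, a span of 5 letter steps, so the interval is some kind of sixth.
G# to Eb is 7 semitones. A major sixth is 9, so 7 makes it diminished.

diminished sixth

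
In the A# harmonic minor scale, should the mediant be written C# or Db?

C#

Each scale degree takes a distinct letter name. Degree 3 of a scale on A must use the letter C.
C# and Db are enharmonically the same pitch, but only C# uses the letter C, so it is the correct spelling here.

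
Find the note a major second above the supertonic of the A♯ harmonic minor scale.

The supertonic of A# harmonic minor is B#.
A major second (2 semitones) above B# lands on the letter C, giving C##.

C##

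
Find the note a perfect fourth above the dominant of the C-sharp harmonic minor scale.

C#

The dominant of C# harmonic minor is G#.
A perfect fourth (5 semitones) above G# lands on the letter C, giving C#.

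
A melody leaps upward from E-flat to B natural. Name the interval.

Counting letters E–F–G–A–B gives a fifth.
Eb→B = 8 semitones, 1 wider than the perfect fifth (7), so augmented.

augmented fifth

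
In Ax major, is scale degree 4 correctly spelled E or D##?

D##

Each scale degree takes a distinct letter name. Degree 4 of a scale on A must use the letter D.
D## and E are enharmonically the same pitch, but only D## uses the letter D, so it is the correct spelling here.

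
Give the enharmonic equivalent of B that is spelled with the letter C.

Cb

Plain C sits 1 semitone above B, so on the letter C the same pitch needs a flat: Cb.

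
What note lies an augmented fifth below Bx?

E#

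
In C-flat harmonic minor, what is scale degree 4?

The Cb harmonic minor scale runs Cb Db Ebb Fb Gb Abb Bb.
Degree 4 is Fb.

Fb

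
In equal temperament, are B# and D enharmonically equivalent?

Two spellings are enharmonically equivalent only if they share a pitch class.
Here B# → 0, D → 2; 0 ≠ 2, so they are not.

No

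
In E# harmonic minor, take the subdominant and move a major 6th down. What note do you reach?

C#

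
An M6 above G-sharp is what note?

E#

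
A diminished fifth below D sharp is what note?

G##

D down a perfect fifth is G, so the target letter is G.
From D#, a diminished fifth is 6 semitones down: G##.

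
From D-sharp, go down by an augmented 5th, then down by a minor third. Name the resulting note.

An augmented fifth down from D# is G (letter G, 8 semitones down).
A minor third down from G is E (letter E, 3 semitones down).

E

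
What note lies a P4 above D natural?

A fourth above D lands on the letter G.
A perfect fourth spans 5 semitones, so D moves to pitch class 7. On the letter G that is G.

G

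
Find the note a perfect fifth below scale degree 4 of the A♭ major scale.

Scale degree 4 of Ab major is Db.
A perfect fifth (7 semitones) below Db lands on the letter G, giving Gb.

Gb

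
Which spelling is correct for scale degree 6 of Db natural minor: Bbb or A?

Each scale degree takes a distinct letter name. Degree 6 of a scale on D must use the letter B.
Bbb and A are enharmonically the same pitch, but only Bbb uses the letter B, so it is the correct spelling here.

Bbb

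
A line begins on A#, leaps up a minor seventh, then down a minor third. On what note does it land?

A minor seventh up from A# is G# (letter G, 10 semitones up).
A minor third down from G# is E# (letter E, 3 semitones down).

E#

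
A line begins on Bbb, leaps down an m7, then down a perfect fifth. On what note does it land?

Fb

A minor seventh down from Bbb is Cb (letter C, 10 semitones down).
A perfect fifth down from Cb is Fb (letter F, 7 semitones down).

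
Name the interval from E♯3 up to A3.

diminished fourth

Counting letters E–F–G–A gives a fourth.
E#→A = 4 semitones, 1 narrower than the perfect fourth (5), so diminished.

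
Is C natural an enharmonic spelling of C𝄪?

Two spellings are enharmonically equivalent only if they share a pitch class.
Here C → 0, C## → 2; 0 ≠ 2, so they are not.

No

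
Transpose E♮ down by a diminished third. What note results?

C##

A third below E lands on the letter C.
A diminished third spans 2 semitones, so E moves to pitch class 2. On the letter C that is C##.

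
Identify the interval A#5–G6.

diminished seventh

The letter names run A→G, a span of 6 letter steps, so the interval is some kind of seventh.
A# to G is 9 semitones. A major seventh is 11, so 9 makes it diminished.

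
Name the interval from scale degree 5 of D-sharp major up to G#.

minor seventh

Scale degree 5 of D# major is A#.
A# up to G#: letters A→G make it a seventh; 10 semitones makes it minor.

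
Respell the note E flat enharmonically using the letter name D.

D#

Plain D sits 1 semitone below Eb, so on the letter D the same pitch needs a sharp: D#.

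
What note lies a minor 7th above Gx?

G up a major seventh is F#, so the target letter is F.
From G##, a minor seventh is 10 semitones up: F##.

F##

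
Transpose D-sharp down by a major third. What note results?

B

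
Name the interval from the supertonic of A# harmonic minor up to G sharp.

minor sixth

The supertonic of A# harmonic minor is B#.
B# up to G#: letters B→G make it a sixth; 8 semitones makes it minor.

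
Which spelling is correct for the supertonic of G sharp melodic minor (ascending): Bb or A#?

A#

Each scale degree takes a distinct letter name. Degree 2 of a scale on G must use the letter A.
A# and Bb are enharmonically the same pitch, but only A# uses the letter A, so it is the correct spelling here.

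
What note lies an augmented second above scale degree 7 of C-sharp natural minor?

Scale degree 7 of C# natural minor is B.
An augmented second (3 semitones) above B lands on the letter C, giving C##.

C##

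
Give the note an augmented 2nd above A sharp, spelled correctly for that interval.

A second above A lands on the letter B.
An augmented second spans 3 semitones, so A# moves to pitch class 1. On the letter B that is B##.

B##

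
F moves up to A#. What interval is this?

augmented third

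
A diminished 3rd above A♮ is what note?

A up a major third is C#, so the target letter is C.
From A, a diminished third is 2 semitones up: Cb.

Cb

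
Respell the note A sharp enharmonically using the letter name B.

A# is pitch class 10. The letter B alone is pitch class 11.
To reach pitch class 10 from B requires an offset of -1 semitone, i.e. flat: Bb.

Bb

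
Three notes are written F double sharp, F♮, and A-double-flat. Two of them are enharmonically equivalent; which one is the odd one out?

In 12-tone equal temperament, enharmonic equivalents share a pitch class. F## is pitch class 7; F is pitch class 5; Abb is pitch class 7.
F## and Abb share pitch class 7, while F is pitch class 5.

F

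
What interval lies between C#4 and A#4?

major sixth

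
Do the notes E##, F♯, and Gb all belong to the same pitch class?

Yes

E## = pitch class 6 and F# = pitch class 6 and Gb = pitch class 6 — the same pitch class, so they are enharmonic equivalents.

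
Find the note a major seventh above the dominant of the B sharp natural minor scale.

E##

The dominant of B# natural minor is F##.
A major seventh (11 semitones) above F## lands on the letter E, giving E##.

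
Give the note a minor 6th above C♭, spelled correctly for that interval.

Abb

A sixth above C lands on the letter A.
A minor sixth spans 8 semitones, so Cb moves to pitch class 7. On the letter A that is Abb.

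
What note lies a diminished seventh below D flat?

E

A seventh below D lands on the letter E.
A diminished seventh spans 9 semitones, so Db moves to pitch class 4. On the letter E that is E.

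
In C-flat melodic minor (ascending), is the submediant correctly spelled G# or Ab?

Ab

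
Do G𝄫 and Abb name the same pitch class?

Gbb is pitch class 5; Abb is pitch class 7.
The pitch classes differ (5 vs. 7), so they are not enharmonic equivalents.

No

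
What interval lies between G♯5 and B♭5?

diminished third

Counting letters G–A–B gives a third.
G#→Bb = 2 semitones, 2 narrower than the major third (4), so diminished.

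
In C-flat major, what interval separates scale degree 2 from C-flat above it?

minor seventh

Scale degree 2 of Cb major is Db.
Db up to Cb: letters D→C make it a seventh; 10 semitones makes it minor.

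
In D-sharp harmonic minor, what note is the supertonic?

Degree 2 takes the letter 1 step above D, which is E.
In harmonic minor, degree 2 sits 2 semitones above the tonic. D# + 2 semitones is pitch class 5, spelled on E as E#.

E#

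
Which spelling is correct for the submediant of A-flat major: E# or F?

F

Each scale degree takes a distinct letter name. Degree 6 of a scale on A must use the letter F.
F and E# are enharmonically the same pitch, but only F uses the letter F, so it is the correct spelling here.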